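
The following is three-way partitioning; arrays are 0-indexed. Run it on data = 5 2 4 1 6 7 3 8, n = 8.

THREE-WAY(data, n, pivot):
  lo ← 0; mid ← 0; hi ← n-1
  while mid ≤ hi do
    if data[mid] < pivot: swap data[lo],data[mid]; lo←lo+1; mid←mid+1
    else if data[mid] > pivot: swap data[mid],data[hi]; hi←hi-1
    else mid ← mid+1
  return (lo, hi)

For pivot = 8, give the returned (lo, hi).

(7, 7)

pivot = 8; lo=0, mid=0, hi=7
data[mid]=5<8: swap data[0],data[0]; lo=1,mid=1 → 5 2 4 1 6 7 3 8
data[mid]=2<8: swap data[1],data[1]; lo=2,mid=2 → 5 2 4 1 6 7 3 8
data[mid]=4<8: swap data[2],data[2]; lo=3,mid=3 → 5 2 4 1 6 7 3 8
data[mid]=1<8: swap data[3],data[3]; lo=4,mid=4 → 5 2 4 1 6 7 3 8
data[mid]=6<8: swap data[4],data[4]; lo=5,mid=5 → 5 2 4 1 6 7 3 8
data[mid]=7<8: swap data[5],data[5]; lo=6,mid=6 → 5 2 4 1 6 7 3 8
data[mid]=3<8: swap data[6],data[6]; lo=7,mid=7 → 5 2 4 1 6 7 3 8
data[mid]=8=8: mid=8
end: lo=7, hi=7; data = 5 2 4 1 6 7 3 8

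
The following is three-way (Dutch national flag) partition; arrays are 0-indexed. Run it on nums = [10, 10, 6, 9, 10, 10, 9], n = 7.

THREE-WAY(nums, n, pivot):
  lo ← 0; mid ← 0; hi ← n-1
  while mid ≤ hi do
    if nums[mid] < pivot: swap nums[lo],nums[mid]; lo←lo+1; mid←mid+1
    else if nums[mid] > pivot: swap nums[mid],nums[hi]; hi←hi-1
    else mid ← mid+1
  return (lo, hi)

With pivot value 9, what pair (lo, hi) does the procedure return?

(1, 2)

pivot = 9; lo=0, mid=0, hi=6
nums[mid]=10>9: swap nums[0],nums[6]; hi=5 → [9, 10, 6, 9, 10, 10, 10]
nums[mid]=9=9: mid=1
nums[mid]=10>9: swap nums[1],nums[5]; hi=4 → [9, 10, 6, 9, 10, 10, 10]
nums[mid]=10>9: swap nums[1],nums[4]; hi=3 → [9, 10, 6, 9, 10, 10, 10]
nums[mid]=10>9: swap nums[1],nums[3]; hi=2 → [9, 9, 6, 10, 10, 10, 10]
nums[mid]=9=9: mid=2
nums[mid]=6<9: swap nums[0],nums[2]; lo=1,mid=3 → [6, 9, 9, 10, 10, 10, 10]
end: lo=1, hi=2; nums = [6, 9, 9, 10, 10, 10, 10]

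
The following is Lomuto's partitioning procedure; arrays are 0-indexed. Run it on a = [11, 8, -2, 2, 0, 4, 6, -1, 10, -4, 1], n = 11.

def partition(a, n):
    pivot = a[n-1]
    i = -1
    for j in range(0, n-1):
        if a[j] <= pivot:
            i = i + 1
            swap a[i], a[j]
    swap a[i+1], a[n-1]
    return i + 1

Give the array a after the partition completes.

pivot=1, i=-1
j=0: 11>1, skip
j=1: 8>1, skip
j=2: -2≤1, i=0, swap(0,2) ⇒ [-2, 8, 11, 2, 0, 4, 6, -1, 10, -4, 1]
j=3: 2>1, skip
j=4: 0≤1, i=1, swap(1,4) ⇒ [-2, 0, 11, 2, 8, 4, 6, -1, 10, -4, 1]
j=5: 4>1, skip
j=6: 6>1, skip
j=7: -1≤1, i=2, swap(2,7) ⇒ [-2, 0, -1, 2, 8, 4, 6, 11, 10, -4, 1]
j=8: 10>1, skip
j=9: -4≤1, i=3, swap(3,9) ⇒ [-2, 0, -1, -4, 8, 4, 6, 11, 10, 2, 1]
swap(4,10) ⇒ [-2, 0, -1, -4, 1, 4, 6, 11, 10, 2, 8]; return 4

[-2, 0, -1, -4, 1, 4, 6, 11, 10, 2, 8]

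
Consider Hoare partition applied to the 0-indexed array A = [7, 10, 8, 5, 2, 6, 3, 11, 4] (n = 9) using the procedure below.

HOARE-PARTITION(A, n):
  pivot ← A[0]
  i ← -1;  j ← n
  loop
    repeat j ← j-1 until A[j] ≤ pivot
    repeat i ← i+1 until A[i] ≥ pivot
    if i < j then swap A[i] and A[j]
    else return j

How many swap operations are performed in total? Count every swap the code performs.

3

pivot = A[0] = 7; i = -1, j = 9
j→8 (A[8]=4≤7), i→0 (A[0]=7≥7); i<j, swap → [4, 10, 8, 5, 2, 6, 3, 11, 7]
j→6 (A[6]=3≤7), i→1 (A[1]=10≥7); i<j, swap → [4, 3, 8, 5, 2, 6, 10, 11, 7]
j→5 (A[5]=6≤7), i→2 (A[2]=8≥7); i<j, swap → [4, 3, 6, 5, 2, 8, 10, 11, 7]
j→4, i→5; i≥j, return j=4. A = [4, 3, 6, 5, 2, 8, 10, 11, 7]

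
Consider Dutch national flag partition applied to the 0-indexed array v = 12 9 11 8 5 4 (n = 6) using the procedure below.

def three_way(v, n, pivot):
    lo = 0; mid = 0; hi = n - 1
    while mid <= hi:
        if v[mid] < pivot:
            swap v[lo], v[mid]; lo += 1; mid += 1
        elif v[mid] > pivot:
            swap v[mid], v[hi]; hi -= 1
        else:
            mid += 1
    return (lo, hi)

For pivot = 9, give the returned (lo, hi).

pivot = 9; lo=0, mid=0, hi=5
v[mid]=12>9: swap v[0],v[5]; hi=4 → 4 9 11 8 5 12
v[mid]=4<9: swap v[0],v[0]; lo=1,mid=1 → 4 9 11 8 5 12
v[mid]=9=9: mid=2
v[mid]=11>9: swap v[2],v[4]; hi=3 → 4 9 5 8 11 12
v[mid]=5<9: swap v[1],v[2]; lo=2,mid=3 → 4 5 9 8 11 12
v[mid]=8<9: swap v[2],v[3]; lo=3,mid=4 → 4 5 8 9 11 12
end: lo=3, hi=3; v = 4 5 8 9 11 12

(3, 3)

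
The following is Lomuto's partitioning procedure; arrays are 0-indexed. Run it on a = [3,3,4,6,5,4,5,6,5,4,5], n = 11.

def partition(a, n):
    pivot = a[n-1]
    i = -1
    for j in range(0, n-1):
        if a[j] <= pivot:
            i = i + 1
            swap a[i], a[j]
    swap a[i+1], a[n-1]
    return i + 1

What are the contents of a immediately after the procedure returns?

pivot=5, i=-1
j=0: 3≤5, i=0, swap(0,0) ⇒ [3,3,4,6,5,4,5,6,5,4,5]
j=1: 3≤5, i=1, swap(1,1) ⇒ [3,3,4,6,5,4,5,6,5,4,5]
j=2: 4≤5, i=2, swap(2,2) ⇒ [3,3,4,6,5,4,5,6,5,4,5]
j=3: 6>5, skip
j=4: 5≤5, i=3, swap(3,4) ⇒ [3,3,4,5,6,4,5,6,5,4,5]
j=5: 4≤5, i=4, swap(4,5) ⇒ [3,3,4,5,4,6,5,6,5,4,5]
j=6: 5≤5, i=5, swap(5,6) ⇒ [3,3,4,5,4,5,6,6,5,4,5]
j=7: 6>5, skip
j=8: 5≤5, i=6, swap(6,8) ⇒ [3,3,4,5,4,5,5,6,6,4,5]
j=9: 4≤5, i=7, swap(7,9) ⇒ [3,3,4,5,4,5,5,4,6,6,5]
swap(8,10) ⇒ [3,3,4,5,4,5,5,4,5,6,6]; return 8

[3,3,4,5,4,5,5,4,5,6,6]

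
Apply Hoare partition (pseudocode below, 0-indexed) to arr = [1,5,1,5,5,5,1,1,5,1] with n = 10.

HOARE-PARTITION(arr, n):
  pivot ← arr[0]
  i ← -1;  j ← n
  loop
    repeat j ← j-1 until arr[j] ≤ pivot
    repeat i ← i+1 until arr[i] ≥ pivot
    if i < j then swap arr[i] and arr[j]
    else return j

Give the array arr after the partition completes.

pivot=1
j stops at 9 (1), i stops at 0 (1); swap ⇒ [1,5,1,5,5,5,1,1,5,1]
j stops at 7 (1), i stops at 1 (5); swap ⇒ [1,1,1,5,5,5,1,5,5,1]
j stops at 6 (1), i stops at 2 (1); swap ⇒ [1,1,1,5,5,5,1,5,5,1]
j stops at 2, i stops at 3; i≥j ⇒ return 2. arr=[1,1,1,5,5,5,1,5,5,1]

[1,1,1,5,5,5,1,5,5,1]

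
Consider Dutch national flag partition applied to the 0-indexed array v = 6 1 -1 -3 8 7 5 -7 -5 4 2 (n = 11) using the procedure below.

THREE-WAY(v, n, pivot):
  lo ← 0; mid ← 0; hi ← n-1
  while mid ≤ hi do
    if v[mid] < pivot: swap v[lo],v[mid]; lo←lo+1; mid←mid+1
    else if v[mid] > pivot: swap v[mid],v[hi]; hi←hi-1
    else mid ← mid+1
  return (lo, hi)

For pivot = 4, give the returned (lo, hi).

(6, 6)

pivot = 4; lo=0, mid=0, hi=10
v[mid]=6>4: swap v[0],v[10]; hi=9 → 2 1 -1 -3 8 7 5 -7 -5 4 6
v[mid]=2<4: swap v[0],v[0]; lo=1,mid=1 → 2 1 -1 -3 8 7 5 -7 -5 4 6
v[mid]=1<4: swap v[1],v[1]; lo=2,mid=2 → 2 1 -1 -3 8 7 5 -7 -5 4 6
v[mid]=-1<4: swap v[2],v[2]; lo=3,mid=3 → 2 1 -1 -3 8 7 5 -7 -5 4 6
v[mid]=-3<4: swap v[3],v[3]; lo=4,mid=4 → 2 1 -1 -3 8 7 5 -7 -5 4 6
v[mid]=8>4: swap v[4],v[9]; hi=8 → 2 1 -1 -3 4 7 5 -7 -5 8 6
v[mid]=4=4: mid=5
v[mid]=7>4: swap v[5],v[8]; hi=7 → 2 1 -1 -3 4 -5 5 -7 7 8 6
v[mid]=-5<4: swap v[4],v[5]; lo=5,mid=6 → 2 1 -1 -3 -5 4 5 -7 7 8 6
v[mid]=5>4: swap v[6],v[7]; hi=6 → 2 1 -1 -3 -5 4 -7 5 7 8 6
v[mid]=-7<4: swap v[5],v[6]; lo=6,mid=7 → 2 1 -1 -3 -5 -7 4 5 7 8 6
end: lo=6, hi=6; v = 2 1 -1 -3 -5 -7 4 5 7 8 6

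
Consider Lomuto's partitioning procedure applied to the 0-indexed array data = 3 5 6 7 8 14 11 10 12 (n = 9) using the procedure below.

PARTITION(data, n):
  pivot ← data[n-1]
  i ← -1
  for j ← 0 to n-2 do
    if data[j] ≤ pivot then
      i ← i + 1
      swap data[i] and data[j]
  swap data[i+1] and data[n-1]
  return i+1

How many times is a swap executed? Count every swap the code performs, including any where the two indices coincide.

pivot = data[8] = 12; i = -1
j=0: data[0]=3 ≤ 12 → i=0, swap data[0],data[0] (no change) → 3 5 6 7 8 14 11 10 12
j=1: data[1]=5 ≤ 12 → i=1, swap data[1],data[1] (no change) → 3 5 6 7 8 14 11 10 12
j=2: data[2]=6 ≤ 12 → i=2, swap data[2],data[2] (no change) → 3 5 6 7 8 14 11 10 12
j=3: data[3]=7 ≤ 12 → i=3, swap data[3],data[3] (no change) → 3 5 6 7 8 14 11 10 12
j=4: data[4]=8 ≤ 12 → i=4, swap data[4],data[4] (no change) → 3 5 6 7 8 14 11 10 12
j=5: data[5]=14 > 12 → no swap
j=6: data[6]=11 ≤ 12 → i=5, swap data[5],data[6] → 3 5 6 7 8 11 14 10 12
j=7: data[7]=10 ≤ 12 → i=6, swap data[6],data[7] → 3 5 6 7 8 11 10 14 12
final swap data[7],data[8] → 3 5 6 7 8 11 10 12 14; return 7

8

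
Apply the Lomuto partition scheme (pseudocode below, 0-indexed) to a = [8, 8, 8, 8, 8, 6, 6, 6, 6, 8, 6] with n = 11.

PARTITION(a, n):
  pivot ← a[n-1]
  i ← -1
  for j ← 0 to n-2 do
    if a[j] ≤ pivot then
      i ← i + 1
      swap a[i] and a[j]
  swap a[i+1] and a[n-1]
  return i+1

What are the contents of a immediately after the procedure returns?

[6, 6, 6, 6, 6, 8, 8, 8, 8, 8, 8]

pivot=6, i=-1
j=0: 8>6, skip
j=1: 8>6, skip
j=2: 8>6, skip
j=3: 8>6, skip
j=4: 8>6, skip
j=5: 6≤6, i=0, swap(0,5) ⇒ [6, 8, 8, 8, 8, 8, 6, 6, 6, 8, 6]
j=6: 6≤6, i=1, swap(1,6) ⇒ [6, 6, 8, 8, 8, 8, 8, 6, 6, 8, 6]
j=7: 6≤6, i=2, swap(2,7) ⇒ [6, 6, 6, 8, 8, 8, 8, 8, 6, 8, 6]
j=8: 6≤6, i=3, swap(3,8) ⇒ [6, 6, 6, 6, 8, 8, 8, 8, 8, 8, 6]
j=9: 8>6, skip
swap(4,10) ⇒ [6, 6, 6, 6, 6, 8, 8, 8, 8, 8, 8]; return 4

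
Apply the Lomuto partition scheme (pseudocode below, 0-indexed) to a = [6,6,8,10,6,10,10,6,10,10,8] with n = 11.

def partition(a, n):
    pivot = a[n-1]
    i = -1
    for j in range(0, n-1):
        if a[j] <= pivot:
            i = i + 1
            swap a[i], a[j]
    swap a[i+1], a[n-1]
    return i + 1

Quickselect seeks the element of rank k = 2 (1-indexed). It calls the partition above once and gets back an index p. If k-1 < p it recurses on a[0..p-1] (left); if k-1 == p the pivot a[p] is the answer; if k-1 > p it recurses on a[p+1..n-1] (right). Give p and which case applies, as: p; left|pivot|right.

pivot=8, i=-1
j=0: 6≤8, i=0, swap(0,0) ⇒ [6,6,8,10,6,10,10,6,10,10,8]
j=1: 6≤8, i=1, swap(1,1) ⇒ [6,6,8,10,6,10,10,6,10,10,8]
j=2: 8≤8, i=2, swap(2,2) ⇒ [6,6,8,10,6,10,10,6,10,10,8]
j=3: 10>8, skip
j=4: 6≤8, i=3, swap(3,4) ⇒ [6,6,8,6,10,10,10,6,10,10,8]
j=5: 10>8, skip
j=6: 10>8, skip
j=7: 6≤8, i=4, swap(4,7) ⇒ [6,6,8,6,6,10,10,10,10,10,8]
j=8: 10>8, skip
j=9: 10>8, skip
swap(5,10) ⇒ [6,6,8,6,6,8,10,10,10,10,10]; return 5
p = 5; k-1 = 1 < 5 ⇒ left

5; left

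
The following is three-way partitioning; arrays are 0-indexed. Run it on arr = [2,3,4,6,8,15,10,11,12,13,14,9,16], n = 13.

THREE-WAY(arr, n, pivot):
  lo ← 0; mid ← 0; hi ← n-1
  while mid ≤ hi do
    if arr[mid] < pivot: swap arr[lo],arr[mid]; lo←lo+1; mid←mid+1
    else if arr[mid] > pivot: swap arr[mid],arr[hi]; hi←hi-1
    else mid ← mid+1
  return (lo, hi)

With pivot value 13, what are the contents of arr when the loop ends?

[2,3,4,6,8,9,10,11,12,13,14,16,15]

pivot = 13; lo=0, mid=0, hi=12
arr[mid]=2<13: swap arr[0],arr[0]; lo=1,mid=1 → [2,3,4,6,8,15,10,11,12,13,14,9,16]
arr[mid]=3<13: swap arr[1],arr[1]; lo=2,mid=2 → [2,3,4,6,8,15,10,11,12,13,14,9,16]
arr[mid]=4<13: swap arr[2],arr[2]; lo=3,mid=3 → [2,3,4,6,8,15,10,11,12,13,14,9,16]
arr[mid]=6<13: swap arr[3],arr[3]; lo=4,mid=4 → [2,3,4,6,8,15,10,11,12,13,14,9,16]
arr[mid]=8<13: swap arr[4],arr[4]; lo=5,mid=5 → [2,3,4,6,8,15,10,11,12,13,14,9,16]
arr[mid]=15>13: swap arr[5],arr[12]; hi=11 → [2,3,4,6,8,16,10,11,12,13,14,9,15]
arr[mid]=16>13: swap arr[5],arr[11]; hi=10 → [2,3,4,6,8,9,10,11,12,13,14,16,15]
arr[mid]=9<13: swap arr[5],arr[5]; lo=6,mid=6 → [2,3,4,6,8,9,10,11,12,13,14,16,15]
arr[mid]=10<13: swap arr[6],arr[6]; lo=7,mid=7 → [2,3,4,6,8,9,10,11,12,13,14,16,15]
arr[mid]=11<13: swap arr[7],arr[7]; lo=8,mid=8 → [2,3,4,6,8,9,10,11,12,13,14,16,15]
arr[mid]=12<13: swap arr[8],arr[8]; lo=9,mid=9 → [2,3,4,6,8,9,10,11,12,13,14,16,15]
arr[mid]=13=13: mid=10
arr[mid]=14>13: swap arr[10],arr[10]; hi=9 → [2,3,4,6,8,9,10,11,12,13,14,16,15]
end: lo=9, hi=9; arr = [2,3,4,6,8,9,10,11,12,13,14,16,15]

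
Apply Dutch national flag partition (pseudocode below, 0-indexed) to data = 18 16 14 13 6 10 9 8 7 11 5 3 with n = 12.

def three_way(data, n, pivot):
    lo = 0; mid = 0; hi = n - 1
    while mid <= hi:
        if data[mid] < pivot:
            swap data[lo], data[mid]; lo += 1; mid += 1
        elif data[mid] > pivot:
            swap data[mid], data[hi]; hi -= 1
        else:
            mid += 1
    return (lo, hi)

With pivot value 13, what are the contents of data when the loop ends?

3 5 11 6 10 9 8 7 13 14 16 18

pivot = 13; lo=0, mid=0, hi=11
data[mid]=18>13: swap data[0],data[11]; hi=10 → 3 16 14 13 6 10 9 8 7 11 5 18
data[mid]=3<13: swap data[0],data[0]; lo=1,mid=1 → 3 16 14 13 6 10 9 8 7 11 5 18
data[mid]=16>13: swap data[1],data[10]; hi=9 → 3 5 14 13 6 10 9 8 7 11 16 18
data[mid]=5<13: swap data[1],data[1]; lo=2,mid=2 → 3 5 14 13 6 10 9 8 7 11 16 18
data[mid]=14>13: swap data[2],data[9]; hi=8 → 3 5 11 13 6 10 9 8 7 14 16 18
data[mid]=11<13: swap data[2],data[2]; lo=3,mid=3 → 3 5 11 13 6 10 9 8 7 14 16 18
data[mid]=13=13: mid=4
data[mid]=6<13: swap data[3],data[4]; lo=4,mid=5 → 3 5 11 6 13 10 9 8 7 14 16 18
data[mid]=10<13: swap data[4],data[5]; lo=5,mid=6 → 3 5 11 6 10 13 9 8 7 14 16 18
data[mid]=9<13: swap data[5],data[6]; lo=6,mid=7 → 3 5 11 6 10 9 13 8 7 14 16 18
data[mid]=8<13: swap data[6],data[7]; lo=7,mid=8 → 3 5 11 6 10 9 8 13 7 14 16 18
data[mid]=7<13: swap data[7],data[8]; lo=8,mid=9 → 3 5 11 6 10 9 8 7 13 14 16 18
end: lo=8, hi=8; data = 3 5 11 6 10 9 8 7 13 14 16 18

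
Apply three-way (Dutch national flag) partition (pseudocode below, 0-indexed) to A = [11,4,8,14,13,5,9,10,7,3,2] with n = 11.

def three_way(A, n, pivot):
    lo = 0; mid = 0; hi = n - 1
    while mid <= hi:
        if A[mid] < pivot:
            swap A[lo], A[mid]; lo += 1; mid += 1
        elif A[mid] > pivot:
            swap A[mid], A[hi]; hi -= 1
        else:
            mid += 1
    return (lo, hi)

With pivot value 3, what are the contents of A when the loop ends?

pivot = 3; lo=0, mid=0, hi=10
A[mid]=11>3: swap A[0],A[10]; hi=9 → [2,4,8,14,13,5,9,10,7,3,11]
A[mid]=2<3: swap A[0],A[0]; lo=1,mid=1 → [2,4,8,14,13,5,9,10,7,3,11]
A[mid]=4>3: swap A[1],A[9]; hi=8 → [2,3,8,14,13,5,9,10,7,4,11]
A[mid]=3=3: mid=2
A[mid]=8>3: swap A[2],A[8]; hi=7 → [2,3,7,14,13,5,9,10,8,4,11]
A[mid]=7>3: swap A[2],A[7]; hi=6 → [2,3,10,14,13,5,9,7,8,4,11]
A[mid]=10>3: swap A[2],A[6]; hi=5 → [2,3,9,14,13,5,10,7,8,4,11]
A[mid]=9>3: swap A[2],A[5]; hi=4 → [2,3,5,14,13,9,10,7,8,4,11]
A[mid]=5>3: swap A[2],A[4]; hi=3 → [2,3,13,14,5,9,10,7,8,4,11]
A[mid]=13>3: swap A[2],A[3]; hi=2 → [2,3,14,13,5,9,10,7,8,4,11]
A[mid]=14>3: swap A[2],A[2]; hi=1 → [2,3,14,13,5,9,10,7,8,4,11]
end: lo=1, hi=1; A = [2,3,14,13,5,9,10,7,8,4,11]

[2,3,14,13,5,9,10,7,8,4,11]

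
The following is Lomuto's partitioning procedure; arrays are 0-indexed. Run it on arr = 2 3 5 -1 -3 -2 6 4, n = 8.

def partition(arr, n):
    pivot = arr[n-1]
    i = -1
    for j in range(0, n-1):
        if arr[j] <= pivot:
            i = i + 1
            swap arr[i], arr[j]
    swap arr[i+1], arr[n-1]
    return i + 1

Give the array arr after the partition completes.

pivot=4, i=-1
j=0: 2≤4, i=0, swap(0,0) ⇒ 2 3 5 -1 -3 -2 6 4
j=1: 3≤4, i=1, swap(1,1) ⇒ 2 3 5 -1 -3 -2 6 4
j=2: 5>4, skip
j=3: -1≤4, i=2, swap(2,3) ⇒ 2 3 -1 5 -3 -2 6 4
j=4: -3≤4, i=3, swap(3,4) ⇒ 2 3 -1 -3 5 -2 6 4
j=5: -2≤4, i=4, swap(4,5) ⇒ 2 3 -1 -3 -2 5 6 4
j=6: 6>4, skip
swap(5,7) ⇒ 2 3 -1 -3 -2 4 6 5; return 5

2 3 -1 -3 -2 4 6 5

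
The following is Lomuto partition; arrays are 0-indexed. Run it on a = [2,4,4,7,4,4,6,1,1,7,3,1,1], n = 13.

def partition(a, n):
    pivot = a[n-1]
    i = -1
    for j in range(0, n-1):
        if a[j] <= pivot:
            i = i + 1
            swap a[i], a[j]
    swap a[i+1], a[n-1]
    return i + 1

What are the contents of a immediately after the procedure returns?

[1,1,1,1,4,4,6,2,4,7,3,4,7]

pivot = a[12] = 1; i = -1
j=0: a[0]=2 > 1 → no swap
j=1: a[1]=4 > 1 → no swap
j=2: a[2]=4 > 1 → no swap
j=3: a[3]=7 > 1 → no swap
j=4: a[4]=4 > 1 → no swap
j=5: a[5]=4 > 1 → no swap
j=6: a[6]=6 > 1 → no swap
j=7: a[7]=1 ≤ 1 → i=0, swap a[0],a[7] → [1,4,4,7,4,4,6,2,1,7,3,1,1]
j=8: a[8]=1 ≤ 1 → i=1, swap a[1],a[8] → [1,1,4,7,4,4,6,2,4,7,3,1,1]
j=9: a[9]=7 > 1 → no swap
j=10: a[10]=3 > 1 → no swap
j=11: a[11]=1 ≤ 1 → i=2, swap a[2],a[11] → [1,1,1,7,4,4,6,2,4,7,3,4,1]
final swap a[3],a[12] → [1,1,1,1,4,4,6,2,4,7,3,4,7]; return 3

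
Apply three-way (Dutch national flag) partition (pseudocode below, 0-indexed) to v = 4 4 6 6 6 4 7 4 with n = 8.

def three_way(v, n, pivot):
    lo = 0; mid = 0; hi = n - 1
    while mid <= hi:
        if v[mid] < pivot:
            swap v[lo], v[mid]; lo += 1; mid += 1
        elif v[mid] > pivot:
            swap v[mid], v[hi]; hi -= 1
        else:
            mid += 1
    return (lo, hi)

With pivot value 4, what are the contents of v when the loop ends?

4 4 4 4 6 7 6 6

pivot = 4; lo=0, mid=0, hi=7
v[mid]=4=4: mid=1
v[mid]=4=4: mid=2
v[mid]=6>4: swap v[2],v[7]; hi=6 → 4 4 4 6 6 4 7 6
v[mid]=4=4: mid=3
v[mid]=6>4: swap v[3],v[6]; hi=5 → 4 4 4 7 6 4 6 6
v[mid]=7>4: swap v[3],v[5]; hi=4 → 4 4 4 4 6 7 6 6
v[mid]=4=4: mid=4
v[mid]=6>4: swap v[4],v[4]; hi=3 → 4 4 4 4 6 7 6 6
end: lo=0, hi=3; v = 4 4 4 4 6 7 6 6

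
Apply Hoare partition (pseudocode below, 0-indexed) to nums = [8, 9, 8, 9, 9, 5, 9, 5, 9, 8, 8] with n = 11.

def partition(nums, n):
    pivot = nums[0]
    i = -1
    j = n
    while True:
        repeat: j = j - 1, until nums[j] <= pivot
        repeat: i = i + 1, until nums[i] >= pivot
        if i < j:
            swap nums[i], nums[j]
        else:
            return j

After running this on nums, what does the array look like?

pivot = nums[0] = 8; i = -1, j = 11
j→10 (nums[10]=8≤8), i→0 (nums[0]=8≥8); i<j, swap → [8, 9, 8, 9, 9, 5, 9, 5, 9, 8, 8]
j→9 (nums[9]=8≤8), i→1 (nums[1]=9≥8); i<j, swap → [8, 8, 8, 9, 9, 5, 9, 5, 9, 9, 8]
j→7 (nums[7]=5≤8), i→2 (nums[2]=8≥8); i<j, swap → [8, 8, 5, 9, 9, 5, 9, 8, 9, 9, 8]
j→5 (nums[5]=5≤8), i→3 (nums[3]=9≥8); i<j, swap → [8, 8, 5, 5, 9, 9, 9, 8, 9, 9, 8]
j→3, i→4; i≥j, return j=3. nums = [8, 8, 5, 5, 9, 9, 9, 8, 9, 9, 8]

[8, 8, 5, 5, 9, 9, 9, 8, 9, 9, 8]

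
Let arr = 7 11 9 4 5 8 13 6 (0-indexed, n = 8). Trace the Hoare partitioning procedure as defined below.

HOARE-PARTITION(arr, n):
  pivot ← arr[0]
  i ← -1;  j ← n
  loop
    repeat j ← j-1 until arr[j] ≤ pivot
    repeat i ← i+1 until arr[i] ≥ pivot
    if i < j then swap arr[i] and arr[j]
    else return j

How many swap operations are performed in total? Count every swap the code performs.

pivot = arr[0] = 7; i = -1, j = 8
j→7 (arr[7]=6≤7), i→0 (arr[0]=7≥7); i<j, swap → 6 11 9 4 5 8 13 7
j→4 (arr[4]=5≤7), i→1 (arr[1]=11≥7); i<j, swap → 6 5 9 4 11 8 13 7
j→3 (arr[3]=4≤7), i→2 (arr[2]=9≥7); i<j, swap → 6 5 4 9 11 8 13 7
j→2, i→3; i≥j, return j=2. arr = 6 5 4 9 11 8 13 7

3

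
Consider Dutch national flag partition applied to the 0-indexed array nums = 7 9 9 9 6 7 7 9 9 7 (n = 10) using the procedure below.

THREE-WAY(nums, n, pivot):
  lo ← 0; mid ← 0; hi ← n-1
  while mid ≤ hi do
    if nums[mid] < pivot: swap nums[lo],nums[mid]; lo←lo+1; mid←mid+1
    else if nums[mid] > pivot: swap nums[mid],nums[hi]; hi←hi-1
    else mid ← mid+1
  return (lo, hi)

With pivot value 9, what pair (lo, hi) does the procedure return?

(5, 9)

lo=0 mid=0 hi=9
7<9: swap(0,0), lo=1 mid=1 ⇒ 7 9 9 9 6 7 7 9 9 7
9=9: mid=2
9=9: mid=3
9=9: mid=4
6<9: swap(1,4), lo=2 mid=5 ⇒ 7 6 9 9 9 7 7 9 9 7
7<9: swap(2,5), lo=3 mid=6 ⇒ 7 6 7 9 9 9 7 9 9 7
7<9: swap(3,6), lo=4 mid=7 ⇒ 7 6 7 7 9 9 9 9 9 7
9=9: mid=8
9=9: mid=9
7<9: swap(4,9), lo=5 mid=10 ⇒ 7 6 7 7 7 9 9 9 9 9
done. lo=5 hi=9; nums=7 6 7 7 7 9 9 9 9 9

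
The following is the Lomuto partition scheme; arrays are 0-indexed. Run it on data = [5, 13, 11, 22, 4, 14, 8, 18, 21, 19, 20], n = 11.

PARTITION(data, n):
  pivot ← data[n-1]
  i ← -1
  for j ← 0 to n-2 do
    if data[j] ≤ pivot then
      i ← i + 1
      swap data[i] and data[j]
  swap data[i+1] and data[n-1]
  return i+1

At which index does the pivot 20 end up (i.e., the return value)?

pivot = data[10] = 20; i = -1
j=0: data[0]=5 ≤ 20 → i=0, swap data[0],data[0] (no change) → [5, 13, 11, 22, 4, 14, 8, 18, 21, 19, 20]
j=1: data[1]=13 ≤ 20 → i=1, swap data[1],data[1] (no change) → [5, 13, 11, 22, 4, 14, 8, 18, 21, 19, 20]
j=2: data[2]=11 ≤ 20 → i=2, swap data[2],data[2] (no change) → [5, 13, 11, 22, 4, 14, 8, 18, 21, 19, 20]
j=3: data[3]=22 > 20 → no swap
j=4: data[4]=4 ≤ 20 → i=3, swap data[3],data[4] → [5, 13, 11, 4, 22, 14, 8, 18, 21, 19, 20]
j=5: data[5]=14 ≤ 20 → i=4, swap data[4],data[5] → [5, 13, 11, 4, 14, 22, 8, 18, 21, 19, 20]
j=6: data[6]=8 ≤ 20 → i=5, swap data[5],data[6] → [5, 13, 11, 4, 14, 8, 22, 18, 21, 19, 20]
j=7: data[7]=18 ≤ 20 → i=6, swap data[6],data[7] → [5, 13, 11, 4, 14, 8, 18, 22, 21, 19, 20]
j=8: data[8]=21 > 20 → no swap
j=9: data[9]=19 ≤ 20 → i=7, swap data[7],data[9] → [5, 13, 11, 4, 14, 8, 18, 19, 21, 22, 20]
final swap data[8],data[10] → [5, 13, 11, 4, 14, 8, 18, 19, 20, 22, 21]; return 8

8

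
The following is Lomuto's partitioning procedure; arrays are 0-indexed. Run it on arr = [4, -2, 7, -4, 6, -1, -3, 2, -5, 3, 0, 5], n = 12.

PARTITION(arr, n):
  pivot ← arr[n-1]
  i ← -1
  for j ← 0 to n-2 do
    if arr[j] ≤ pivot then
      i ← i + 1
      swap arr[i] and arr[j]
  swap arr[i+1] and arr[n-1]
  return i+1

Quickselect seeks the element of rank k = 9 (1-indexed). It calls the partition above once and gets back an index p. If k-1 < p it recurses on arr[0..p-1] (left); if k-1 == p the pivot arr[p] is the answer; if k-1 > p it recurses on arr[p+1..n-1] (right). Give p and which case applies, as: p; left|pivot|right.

9; left

pivot=5, i=-1
j=0: 4≤5, i=0, swap(0,0) ⇒ [4, -2, 7, -4, 6, -1, -3, 2, -5, 3, 0, 5]
j=1: -2≤5, i=1, swap(1,1) ⇒ [4, -2, 7, -4, 6, -1, -3, 2, -5, 3, 0, 5]
j=2: 7>5, skip
j=3: -4≤5, i=2, swap(2,3) ⇒ [4, -2, -4, 7, 6, -1, -3, 2, -5, 3, 0, 5]
j=4: 6>5, skip
j=5: -1≤5, i=3, swap(3,5) ⇒ [4, -2, -4, -1, 6, 7, -3, 2, -5, 3, 0, 5]
j=6: -3≤5, i=4, swap(4,6) ⇒ [4, -2, -4, -1, -3, 7, 6, 2, -5, 3, 0, 5]
j=7: 2≤5, i=5, swap(5,7) ⇒ [4, -2, -4, -1, -3, 2, 6, 7, -5, 3, 0, 5]
j=8: -5≤5, i=6, swap(6,8) ⇒ [4, -2, -4, -1, -3, 2, -5, 7, 6, 3, 0, 5]
j=9: 3≤5, i=7, swap(7,9) ⇒ [4, -2, -4, -1, -3, 2, -5, 3, 6, 7, 0, 5]
j=10: 0≤5, i=8, swap(8,10) ⇒ [4, -2, -4, -1, -3, 2, -5, 3, 0, 7, 6, 5]
swap(9,11) ⇒ [4, -2, -4, -1, -3, 2, -5, 3, 0, 5, 6, 7]; return 9
p = 9; k-1 = 8 < 9 ⇒ left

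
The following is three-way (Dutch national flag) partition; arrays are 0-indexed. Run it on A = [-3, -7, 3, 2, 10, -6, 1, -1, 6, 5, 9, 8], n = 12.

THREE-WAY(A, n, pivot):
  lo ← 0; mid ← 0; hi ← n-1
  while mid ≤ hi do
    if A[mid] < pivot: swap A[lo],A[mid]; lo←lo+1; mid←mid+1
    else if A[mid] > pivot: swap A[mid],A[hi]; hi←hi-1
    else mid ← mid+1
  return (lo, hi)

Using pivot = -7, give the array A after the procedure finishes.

pivot = -7; lo=0, mid=0, hi=11
A[mid]=-3>-7: swap A[0],A[11]; hi=10 → [8, -7, 3, 2, 10, -6, 1, -1, 6, 5, 9, -3]
A[mid]=8>-7: swap A[0],A[10]; hi=9 → [9, -7, 3, 2, 10, -6, 1, -1, 6, 5, 8, -3]
A[mid]=9>-7: swap A[0],A[9]; hi=8 → [5, -7, 3, 2, 10, -6, 1, -1, 6, 9, 8, -3]
A[mid]=5>-7: swap A[0],A[8]; hi=7 → [6, -7, 3, 2, 10, -6, 1, -1, 5, 9, 8, -3]
A[mid]=6>-7: swap A[0],A[7]; hi=6 → [-1, -7, 3, 2, 10, -6, 1, 6, 5, 9, 8, -3]
A[mid]=-1>-7: swap A[0],A[6]; hi=5 → [1, -7, 3, 2, 10, -6, -1, 6, 5, 9, 8, -3]
A[mid]=1>-7: swap A[0],A[5]; hi=4 → [-6, -7, 3, 2, 10, 1, -1, 6, 5, 9, 8, -3]
A[mid]=-6>-7: swap A[0],A[4]; hi=3 → [10, -7, 3, 2, -6, 1, -1, 6, 5, 9, 8, -3]
A[mid]=10>-7: swap A[0],A[3]; hi=2 → [2, -7, 3, 10, -6, 1, -1, 6, 5, 9, 8, -3]
A[mid]=2>-7: swap A[0],A[2]; hi=1 → [3, -7, 2, 10, -6, 1, -1, 6, 5, 9, 8, -3]
A[mid]=3>-7: swap A[0],A[1]; hi=0 → [-7, 3, 2, 10, -6, 1, -1, 6, 5, 9, 8, -3]
A[mid]=-7=-7: mid=1
end: lo=0, hi=0; A = [-7, 3, 2, 10, -6, 1, -1, 6, 5, 9, 8, -3]

[-7, 3, 2, 10, -6, 1, -1, 6, 5, 9, 8, -3]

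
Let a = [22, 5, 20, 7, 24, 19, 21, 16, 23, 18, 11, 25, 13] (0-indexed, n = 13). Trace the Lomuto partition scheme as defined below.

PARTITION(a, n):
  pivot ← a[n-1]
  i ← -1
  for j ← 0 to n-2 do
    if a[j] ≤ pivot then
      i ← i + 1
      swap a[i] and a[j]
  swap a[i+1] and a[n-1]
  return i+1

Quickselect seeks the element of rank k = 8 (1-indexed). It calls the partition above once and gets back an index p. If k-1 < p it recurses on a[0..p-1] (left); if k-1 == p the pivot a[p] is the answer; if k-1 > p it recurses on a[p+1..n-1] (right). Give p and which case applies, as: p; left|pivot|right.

3; right

pivot=13, i=-1
j=0: 22>13, skip
j=1: 5≤13, i=0, swap(0,1) ⇒ [5, 22, 20, 7, 24, 19, 21, 16, 23, 18, 11, 25, 13]
j=2: 20>13, skip
j=3: 7≤13, i=1, swap(1,3) ⇒ [5, 7, 20, 22, 24, 19, 21, 16, 23, 18, 11, 25, 13]
j=4: 24>13, skip
j=5: 19>13, skip
j=6: 21>13, skip
j=7: 16>13, skip
j=8: 23>13, skip
j=9: 18>13, skip
j=10: 11≤13, i=2, swap(2,10) ⇒ [5, 7, 11, 22, 24, 19, 21, 16, 23, 18, 20, 25, 13]
j=11: 25>13, skip
swap(3,12) ⇒ [5, 7, 11, 13, 24, 19, 21, 16, 23, 18, 20, 25, 22]; return 3
p = 3; k-1 = 7 > 3 ⇒ right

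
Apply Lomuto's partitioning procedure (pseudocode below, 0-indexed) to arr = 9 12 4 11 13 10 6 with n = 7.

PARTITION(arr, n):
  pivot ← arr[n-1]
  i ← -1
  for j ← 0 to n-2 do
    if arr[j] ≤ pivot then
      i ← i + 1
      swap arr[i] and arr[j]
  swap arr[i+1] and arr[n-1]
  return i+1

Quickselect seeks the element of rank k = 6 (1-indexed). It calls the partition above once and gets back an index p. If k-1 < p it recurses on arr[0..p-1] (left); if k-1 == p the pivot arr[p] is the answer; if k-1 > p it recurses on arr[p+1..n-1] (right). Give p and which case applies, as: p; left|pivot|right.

pivot=6, i=-1
j=0: 9>6, skip
j=1: 12>6, skip
j=2: 4≤6, i=0, swap(0,2) ⇒ 4 12 9 11 13 10 6
j=3: 11>6, skip
j=4: 13>6, skip
j=5: 10>6, skip
swap(1,6) ⇒ 4 6 9 11 13 10 12; return 1
p = 1; k-1 = 5 > 1 ⇒ right

1; right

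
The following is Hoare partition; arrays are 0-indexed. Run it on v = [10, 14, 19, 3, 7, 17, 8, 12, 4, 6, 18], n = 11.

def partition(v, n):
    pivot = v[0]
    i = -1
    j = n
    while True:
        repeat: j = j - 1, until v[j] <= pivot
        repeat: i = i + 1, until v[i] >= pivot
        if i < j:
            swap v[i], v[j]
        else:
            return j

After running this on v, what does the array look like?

pivot=10
j stops at 9 (6), i stops at 0 (10); swap ⇒ [6, 14, 19, 3, 7, 17, 8, 12, 4, 10, 18]
j stops at 8 (4), i stops at 1 (14); swap ⇒ [6, 4, 19, 3, 7, 17, 8, 12, 14, 10, 18]
j stops at 6 (8), i stops at 2 (19); swap ⇒ [6, 4, 8, 3, 7, 17, 19, 12, 14, 10, 18]
j stops at 4, i stops at 5; i≥j ⇒ return 4. v=[6, 4, 8, 3, 7, 17, 19, 12, 14, 10, 18]

[6, 4, 8, 3, 7, 17, 19, 12, 14, 10, 18]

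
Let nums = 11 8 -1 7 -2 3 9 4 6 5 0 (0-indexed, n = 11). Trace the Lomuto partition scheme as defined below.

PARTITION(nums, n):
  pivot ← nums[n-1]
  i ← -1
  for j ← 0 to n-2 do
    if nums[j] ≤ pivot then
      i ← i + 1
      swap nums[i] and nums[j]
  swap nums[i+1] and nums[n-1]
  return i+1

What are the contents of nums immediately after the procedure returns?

pivot=0, i=-1
j=0: 11>0, skip
j=1: 8>0, skip
j=2: -1≤0, i=0, swap(0,2) ⇒ -1 8 11 7 -2 3 9 4 6 5 0
j=3: 7>0, skip
j=4: -2≤0, i=1, swap(1,4) ⇒ -1 -2 11 7 8 3 9 4 6 5 0
j=5: 3>0, skip
j=6: 9>0, skip
j=7: 4>0, skip
j=8: 6>0, skip
j=9: 5>0, skip
swap(2,10) ⇒ -1 -2 0 7 8 3 9 4 6 5 11; return 2

-1 -2 0 7 8 3 9 4 6 5 11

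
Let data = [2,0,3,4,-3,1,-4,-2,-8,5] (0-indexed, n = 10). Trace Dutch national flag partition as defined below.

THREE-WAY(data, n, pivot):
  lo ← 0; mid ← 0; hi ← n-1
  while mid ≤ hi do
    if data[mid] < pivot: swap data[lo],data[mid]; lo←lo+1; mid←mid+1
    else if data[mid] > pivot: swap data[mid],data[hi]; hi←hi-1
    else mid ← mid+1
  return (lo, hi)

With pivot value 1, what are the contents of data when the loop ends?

lo=0 mid=0 hi=9
2>1: swap(0,9), hi=8 ⇒ [5,0,3,4,-3,1,-4,-2,-8,2]
5>1: swap(0,8), hi=7 ⇒ [-8,0,3,4,-3,1,-4,-2,5,2]
-8<1: swap(0,0), lo=1 mid=1 ⇒ [-8,0,3,4,-3,1,-4,-2,5,2]
0<1: swap(1,1), lo=2 mid=2 ⇒ [-8,0,3,4,-3,1,-4,-2,5,2]
3>1: swap(2,7), hi=6 ⇒ [-8,0,-2,4,-3,1,-4,3,5,2]
-2<1: swap(2,2), lo=3 mid=3 ⇒ [-8,0,-2,4,-3,1,-4,3,5,2]
4>1: swap(3,6), hi=5 ⇒ [-8,0,-2,-4,-3,1,4,3,5,2]
-4<1: swap(3,3), lo=4 mid=4 ⇒ [-8,0,-2,-4,-3,1,4,3,5,2]
-3<1: swap(4,4), lo=5 mid=5 ⇒ [-8,0,-2,-4,-3,1,4,3,5,2]
1=1: mid=6
done. lo=5 hi=5; data=[-8,0,-2,-4,-3,1,4,3,5,2]

[-8,0,-2,-4,-3,1,4,3,5,2]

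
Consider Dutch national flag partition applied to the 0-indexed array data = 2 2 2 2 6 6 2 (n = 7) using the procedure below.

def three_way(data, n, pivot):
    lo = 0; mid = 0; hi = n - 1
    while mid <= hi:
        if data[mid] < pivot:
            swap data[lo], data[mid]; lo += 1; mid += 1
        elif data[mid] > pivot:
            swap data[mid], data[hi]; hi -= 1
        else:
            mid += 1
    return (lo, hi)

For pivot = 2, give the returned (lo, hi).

lo=0 mid=0 hi=6
2=2: mid=1
2=2: mid=2
2=2: mid=3
2=2: mid=4
6>2: swap(4,6), hi=5 ⇒ 2 2 2 2 2 6 6
2=2: mid=5
6>2: swap(5,5), hi=4 ⇒ 2 2 2 2 2 6 6
done. lo=0 hi=4; data=2 2 2 2 2 6 6

(0, 4)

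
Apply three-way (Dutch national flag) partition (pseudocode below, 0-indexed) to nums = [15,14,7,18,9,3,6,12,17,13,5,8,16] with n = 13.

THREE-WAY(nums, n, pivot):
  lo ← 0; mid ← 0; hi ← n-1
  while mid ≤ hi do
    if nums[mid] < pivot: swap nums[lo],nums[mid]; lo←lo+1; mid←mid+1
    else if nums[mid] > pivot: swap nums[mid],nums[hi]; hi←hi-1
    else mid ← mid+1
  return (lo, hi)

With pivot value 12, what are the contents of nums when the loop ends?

[8,5,7,9,3,6,12,17,13,18,14,16,15]

pivot = 12; lo=0, mid=0, hi=12
nums[mid]=15>12: swap nums[0],nums[12]; hi=11 → [16,14,7,18,9,3,6,12,17,13,5,8,15]
nums[mid]=16>12: swap nums[0],nums[11]; hi=10 → [8,14,7,18,9,3,6,12,17,13,5,16,15]
nums[mid]=8<12: swap nums[0],nums[0]; lo=1,mid=1 → [8,14,7,18,9,3,6,12,17,13,5,16,15]
nums[mid]=14>12: swap nums[1],nums[10]; hi=9 → [8,5,7,18,9,3,6,12,17,13,14,16,15]
nums[mid]=5<12: swap nums[1],nums[1]; lo=2,mid=2 → [8,5,7,18,9,3,6,12,17,13,14,16,15]
nums[mid]=7<12: swap nums[2],nums[2]; lo=3,mid=3 → [8,5,7,18,9,3,6,12,17,13,14,16,15]
nums[mid]=18>12: swap nums[3],nums[9]; hi=8 → [8,5,7,13,9,3,6,12,17,18,14,16,15]
nums[mid]=13>12: swap nums[3],nums[8]; hi=7 → [8,5,7,17,9,3,6,12,13,18,14,16,15]
nums[mid]=17>12: swap nums[3],nums[7]; hi=6 → [8,5,7,12,9,3,6,17,13,18,14,16,15]
nums[mid]=12=12: mid=4
nums[mid]=9<12: swap nums[3],nums[4]; lo=4,mid=5 → [8,5,7,9,12,3,6,17,13,18,14,16,15]
nums[mid]=3<12: swap nums[4],nums[5]; lo=5,mid=6 → [8,5,7,9,3,12,6,17,13,18,14,16,15]
nums[mid]=6<12: swap nums[5],nums[6]; lo=6,mid=7 → [8,5,7,9,3,6,12,17,13,18,14,16,15]
end: lo=6, hi=6; nums = [8,5,7,9,3,6,12,17,13,18,14,16,15]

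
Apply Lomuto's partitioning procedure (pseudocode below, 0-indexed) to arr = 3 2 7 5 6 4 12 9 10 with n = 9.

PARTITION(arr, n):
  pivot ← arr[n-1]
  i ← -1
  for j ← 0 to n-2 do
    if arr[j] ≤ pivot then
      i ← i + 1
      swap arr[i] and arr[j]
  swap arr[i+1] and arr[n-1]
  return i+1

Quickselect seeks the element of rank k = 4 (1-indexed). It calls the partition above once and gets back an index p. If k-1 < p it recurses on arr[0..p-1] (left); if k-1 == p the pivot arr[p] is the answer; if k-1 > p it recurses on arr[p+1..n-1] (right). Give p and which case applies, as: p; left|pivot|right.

pivot = arr[8] = 10; i = -1
j=0: arr[0]=3 ≤ 10 → i=0, swap arr[0],arr[0] (no change) → 3 2 7 5 6 4 12 9 10
j=1: arr[1]=2 ≤ 10 → i=1, swap arr[1],arr[1] (no change) → 3 2 7 5 6 4 12 9 10
j=2: arr[2]=7 ≤ 10 → i=2, swap arr[2],arr[2] (no change) → 3 2 7 5 6 4 12 9 10
j=3: arr[3]=5 ≤ 10 → i=3, swap arr[3],arr[3] (no change) → 3 2 7 5 6 4 12 9 10
j=4: arr[4]=6 ≤ 10 → i=4, swap arr[4],arr[4] (no change) → 3 2 7 5 6 4 12 9 10
j=5: arr[5]=4 ≤ 10 → i=5, swap arr[5],arr[5] (no change) → 3 2 7 5 6 4 12 9 10
j=6: arr[6]=12 > 10 → no swap
j=7: arr[7]=9 ≤ 10 → i=6, swap arr[6],arr[7] → 3 2 7 5 6 4 9 12 10
final swap arr[7],arr[8] → 3 2 7 5 6 4 9 10 12; return 7
p = 7; k-1 = 3 < 7 ⇒ left

7; left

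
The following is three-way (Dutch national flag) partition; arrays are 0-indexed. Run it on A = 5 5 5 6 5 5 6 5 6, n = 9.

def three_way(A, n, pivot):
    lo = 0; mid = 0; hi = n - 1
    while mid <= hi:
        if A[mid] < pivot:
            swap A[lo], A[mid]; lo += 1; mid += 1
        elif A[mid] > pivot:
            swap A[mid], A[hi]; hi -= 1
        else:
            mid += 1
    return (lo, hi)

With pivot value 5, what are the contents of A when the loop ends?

pivot = 5; lo=0, mid=0, hi=8
A[mid]=5=5: mid=1
A[mid]=5=5: mid=2
A[mid]=5=5: mid=3
A[mid]=6>5: swap A[3],A[8]; hi=7 → 5 5 5 6 5 5 6 5 6
A[mid]=6>5: swap A[3],A[7]; hi=6 → 5 5 5 5 5 5 6 6 6
A[mid]=5=5: mid=4
A[mid]=5=5: mid=5
A[mid]=5=5: mid=6
A[mid]=6>5: swap A[6],A[6]; hi=5 → 5 5 5 5 5 5 6 6 6
end: lo=0, hi=5; A = 5 5 5 5 5 5 6 6 6

5 5 5 5 5 5 6 6 6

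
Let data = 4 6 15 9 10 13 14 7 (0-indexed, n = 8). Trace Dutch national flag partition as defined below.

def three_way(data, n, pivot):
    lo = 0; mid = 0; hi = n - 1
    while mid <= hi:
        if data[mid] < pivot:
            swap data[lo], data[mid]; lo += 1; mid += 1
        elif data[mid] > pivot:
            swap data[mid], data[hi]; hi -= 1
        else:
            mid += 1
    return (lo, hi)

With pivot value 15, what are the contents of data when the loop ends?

4 6 9 10 13 14 7 15

pivot = 15; lo=0, mid=0, hi=7
data[mid]=4<15: swap data[0],data[0]; lo=1,mid=1 → 4 6 15 9 10 13 14 7
data[mid]=6<15: swap data[1],data[1]; lo=2,mid=2 → 4 6 15 9 10 13 14 7
data[mid]=15=15: mid=3
data[mid]=9<15: swap data[2],data[3]; lo=3,mid=4 → 4 6 9 15 10 13 14 7
data[mid]=10<15: swap data[3],data[4]; lo=4,mid=5 → 4 6 9 10 15 13 14 7
data[mid]=13<15: swap data[4],data[5]; lo=5,mid=6 → 4 6 9 10 13 15 14 7
data[mid]=14<15: swap data[5],data[6]; lo=6,mid=7 → 4 6 9 10 13 14 15 7
data[mid]=7<15: swap data[6],data[7]; lo=7,mid=8 → 4 6 9 10 13 14 7 15
end: lo=7, hi=7; data = 4 6 9 10 13 14 7 15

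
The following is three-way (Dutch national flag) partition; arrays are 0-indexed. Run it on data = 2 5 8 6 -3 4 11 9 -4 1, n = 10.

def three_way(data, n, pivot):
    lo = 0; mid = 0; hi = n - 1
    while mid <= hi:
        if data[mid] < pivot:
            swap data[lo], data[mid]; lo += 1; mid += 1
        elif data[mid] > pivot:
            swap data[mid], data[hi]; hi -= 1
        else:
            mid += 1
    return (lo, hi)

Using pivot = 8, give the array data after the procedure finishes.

pivot = 8; lo=0, mid=0, hi=9
data[mid]=2<8: swap data[0],data[0]; lo=1,mid=1 → 2 5 8 6 -3 4 11 9 -4 1
data[mid]=5<8: swap data[1],data[1]; lo=2,mid=2 → 2 5 8 6 -3 4 11 9 -4 1
data[mid]=8=8: mid=3
data[mid]=6<8: swap data[2],data[3]; lo=3,mid=4 → 2 5 6 8 -3 4 11 9 -4 1
data[mid]=-3<8: swap data[3],data[4]; lo=4,mid=5 → 2 5 6 -3 8 4 11 9 -4 1
data[mid]=4<8: swap data[4],data[5]; lo=5,mid=6 → 2 5 6 -3 4 8 11 9 -4 1
data[mid]=11>8: swap data[6],data[9]; hi=8 → 2 5 6 -3 4 8 1 9 -4 11
data[mid]=1<8: swap data[5],data[6]; lo=6,mid=7 → 2 5 6 -3 4 1 8 9 -4 11
data[mid]=9>8: swap data[7],data[8]; hi=7 → 2 5 6 -3 4 1 8 -4 9 11
data[mid]=-4<8: swap data[6],data[7]; lo=7,mid=8 → 2 5 6 -3 4 1 -4 8 9 11
end: lo=7, hi=7; data = 2 5 6 -3 4 1 -4 8 9 11

2 5 6 -3 4 1 -4 8 9 11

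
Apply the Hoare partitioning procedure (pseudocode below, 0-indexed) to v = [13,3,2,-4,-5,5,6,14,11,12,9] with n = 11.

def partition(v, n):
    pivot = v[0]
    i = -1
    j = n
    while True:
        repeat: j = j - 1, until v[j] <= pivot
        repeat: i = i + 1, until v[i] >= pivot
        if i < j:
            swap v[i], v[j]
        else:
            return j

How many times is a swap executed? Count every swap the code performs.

pivot=13
j stops at 10 (9), i stops at 0 (13); swap ⇒ [9,3,2,-4,-5,5,6,14,11,12,13]
j stops at 9 (12), i stops at 7 (14); swap ⇒ [9,3,2,-4,-5,5,6,12,11,14,13]
j stops at 8, i stops at 9; i≥j ⇒ return 8. v=[9,3,2,-4,-5,5,6,12,11,14,13]

2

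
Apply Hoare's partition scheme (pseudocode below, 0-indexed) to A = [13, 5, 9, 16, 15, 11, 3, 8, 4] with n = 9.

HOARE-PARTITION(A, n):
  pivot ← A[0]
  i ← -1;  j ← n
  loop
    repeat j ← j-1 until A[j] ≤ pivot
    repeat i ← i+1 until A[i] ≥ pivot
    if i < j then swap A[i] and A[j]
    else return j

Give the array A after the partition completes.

[4, 5, 9, 8, 3, 11, 15, 16, 13]

pivot = A[0] = 13; i = -1, j = 9
j→8 (A[8]=4≤13), i→0 (A[0]=13≥13); i<j, swap → [4, 5, 9, 16, 15, 11, 3, 8, 13]
j→7 (A[7]=8≤13), i→3 (A[3]=16≥13); i<j, swap → [4, 5, 9, 8, 15, 11, 3, 16, 13]
j→6 (A[6]=3≤13), i→4 (A[4]=15≥13); i<j, swap → [4, 5, 9, 8, 3, 11, 15, 16, 13]
j→5, i→6; i≥j, return j=5. A = [4, 5, 9, 8, 3, 11, 15, 16, 13]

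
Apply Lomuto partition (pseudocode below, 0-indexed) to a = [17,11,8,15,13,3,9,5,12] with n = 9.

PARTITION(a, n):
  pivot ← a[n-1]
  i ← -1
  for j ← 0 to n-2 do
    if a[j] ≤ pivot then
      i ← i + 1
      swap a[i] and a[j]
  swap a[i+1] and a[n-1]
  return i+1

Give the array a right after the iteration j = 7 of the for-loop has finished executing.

pivot=12, i=-1
j=0: 17>12, skip
j=1: 11≤12, i=0, swap(0,1) ⇒ [11,17,8,15,13,3,9,5,12]
j=2: 8≤12, i=1, swap(1,2) ⇒ [11,8,17,15,13,3,9,5,12]
j=3: 15>12, skip
j=4: 13>12, skip
j=5: 3≤12, i=2, swap(2,5) ⇒ [11,8,3,15,13,17,9,5,12]
j=6: 9≤12, i=3, swap(3,6) ⇒ [11,8,3,9,13,17,15,5,12]
j=7: 5≤12, i=4, swap(4,7) ⇒ [11,8,3,9,5,17,15,13,12]
(after j=7) a = [11,8,3,9,5,17,15,13,12]

[11,8,3,9,5,17,15,13,12]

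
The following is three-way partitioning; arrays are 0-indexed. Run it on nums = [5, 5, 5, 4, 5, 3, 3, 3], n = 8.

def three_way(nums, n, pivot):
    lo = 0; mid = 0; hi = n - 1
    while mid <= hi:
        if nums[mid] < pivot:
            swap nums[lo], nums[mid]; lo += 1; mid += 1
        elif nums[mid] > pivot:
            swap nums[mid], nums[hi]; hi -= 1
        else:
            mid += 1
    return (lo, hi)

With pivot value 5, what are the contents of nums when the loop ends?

[4, 3, 3, 3, 5, 5, 5, 5]

lo=0 mid=0 hi=7
5=5: mid=1
5=5: mid=2
5=5: mid=3
4<5: swap(0,3), lo=1 mid=4 ⇒ [4, 5, 5, 5, 5, 3, 3, 3]
5=5: mid=5
3<5: swap(1,5), lo=2 mid=6 ⇒ [4, 3, 5, 5, 5, 5, 3, 3]
3<5: swap(2,6), lo=3 mid=7 ⇒ [4, 3, 3, 5, 5, 5, 5, 3]
3<5: swap(3,7), lo=4 mid=8 ⇒ [4, 3, 3, 3, 5, 5, 5, 5]
done. lo=4 hi=7; nums=[4, 3, 3, 3, 5, 5, 5, 5]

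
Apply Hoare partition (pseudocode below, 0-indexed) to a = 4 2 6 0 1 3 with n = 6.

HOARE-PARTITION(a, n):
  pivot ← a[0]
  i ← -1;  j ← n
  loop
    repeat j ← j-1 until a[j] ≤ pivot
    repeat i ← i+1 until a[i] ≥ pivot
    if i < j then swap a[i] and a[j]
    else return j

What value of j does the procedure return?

3

pivot=4
j stops at 5 (3), i stops at 0 (4); swap ⇒ 3 2 6 0 1 4
j stops at 4 (1), i stops at 2 (6); swap ⇒ 3 2 1 0 6 4
j stops at 3, i stops at 4; i≥j ⇒ return 3. a=3 2 1 0 6 4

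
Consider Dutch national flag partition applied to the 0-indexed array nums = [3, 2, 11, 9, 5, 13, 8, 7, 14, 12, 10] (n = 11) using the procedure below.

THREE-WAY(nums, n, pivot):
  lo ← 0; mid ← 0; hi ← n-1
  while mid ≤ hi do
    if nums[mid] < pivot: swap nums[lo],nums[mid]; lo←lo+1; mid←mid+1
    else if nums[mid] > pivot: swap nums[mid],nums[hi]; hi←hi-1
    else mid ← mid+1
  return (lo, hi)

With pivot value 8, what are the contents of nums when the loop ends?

pivot = 8; lo=0, mid=0, hi=10
nums[mid]=3<8: swap nums[0],nums[0]; lo=1,mid=1 → [3, 2, 11, 9, 5, 13, 8, 7, 14, 12, 10]
nums[mid]=2<8: swap nums[1],nums[1]; lo=2,mid=2 → [3, 2, 11, 9, 5, 13, 8, 7, 14, 12, 10]
nums[mid]=11>8: swap nums[2],nums[10]; hi=9 → [3, 2, 10, 9, 5, 13, 8, 7, 14, 12, 11]
nums[mid]=10>8: swap nums[2],nums[9]; hi=8 → [3, 2, 12, 9, 5, 13, 8, 7, 14, 10, 11]
nums[mid]=12>8: swap nums[2],nums[8]; hi=7 → [3, 2, 14, 9, 5, 13, 8, 7, 12, 10, 11]
nums[mid]=14>8: swap nums[2],nums[7]; hi=6 → [3, 2, 7, 9, 5, 13, 8, 14, 12, 10, 11]
nums[mid]=7<8: swap nums[2],nums[2]; lo=3,mid=3 → [3, 2, 7, 9, 5, 13, 8, 14, 12, 10, 11]
nums[mid]=9>8: swap nums[3],nums[6]; hi=5 → [3, 2, 7, 8, 5, 13, 9, 14, 12, 10, 11]
nums[mid]=8=8: mid=4
nums[mid]=5<8: swap nums[3],nums[4]; lo=4,mid=5 → [3, 2, 7, 5, 8, 13, 9, 14, 12, 10, 11]
nums[mid]=13>8: swap nums[5],nums[5]; hi=4 → [3, 2, 7, 5, 8, 13, 9, 14, 12, 10, 11]
end: lo=4, hi=4; nums = [3, 2, 7, 5, 8, 13, 9, 14, 12, 10, 11]

[3, 2, 7, 5, 8, 13, 9, 14, 12, 10, 11]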